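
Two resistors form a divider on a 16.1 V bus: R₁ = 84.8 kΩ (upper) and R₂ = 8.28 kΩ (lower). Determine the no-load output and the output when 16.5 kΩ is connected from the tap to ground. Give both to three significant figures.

Unloaded: 1.43 V; loaded: 0.983 V

Open-circuit: V = 16.1 × 8.28/(84.8 + 8.28) = 1.43 V.
With the load, R₂ becomes R₂‖R_L = 5.513 kΩ, so V = 16.1 × 5.513/90.31 = 0.983 V.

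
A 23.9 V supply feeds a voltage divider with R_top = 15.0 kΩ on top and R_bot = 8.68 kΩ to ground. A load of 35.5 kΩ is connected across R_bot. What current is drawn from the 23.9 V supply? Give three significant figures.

R_bot‖R_L = 6.975 kΩ, so the source sees R_top + R_bot‖R_L = 21.97 kΩ.
I = 23.9 V / 21.97 kΩ = 1.09 mA.

I ≈ 1.09 mA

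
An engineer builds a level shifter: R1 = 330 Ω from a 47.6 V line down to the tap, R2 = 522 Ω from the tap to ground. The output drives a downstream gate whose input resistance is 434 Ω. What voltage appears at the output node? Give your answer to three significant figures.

The load sits in parallel with R2: R2‖R_L = (522 × 434) / (522 + 434) = 237.0 Ω.
V_out = 47.6 × 237.0 / (330 + 237.0) = 47.6 × 237.0/567.0 = 19.9 V.

V_out ≈ 19.9 V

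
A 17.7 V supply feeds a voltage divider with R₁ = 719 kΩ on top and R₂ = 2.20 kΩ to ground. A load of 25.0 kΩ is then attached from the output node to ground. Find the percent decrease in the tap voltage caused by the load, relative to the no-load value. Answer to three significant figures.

Unloaded V = 17.7 × 2.20/721.2 = 0.053993 V.
Loaded: R₂‖R_L = 2.022 kΩ, giving V = 17.7 × 2.022/721.0 = 0.049638 V.
Drop = (0.053993 − 0.049638) / 0.053993 = 8.07 %.

8.07 %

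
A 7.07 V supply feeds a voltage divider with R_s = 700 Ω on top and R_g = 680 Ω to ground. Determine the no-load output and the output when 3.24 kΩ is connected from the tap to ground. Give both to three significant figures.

Open-circuit: V = 7.07 × 680/(700 + 680) = 3.48 V.
With the load, R_g becomes R_g‖R_L = 562.0 Ω, so V = 7.07 × 562.0/1262 = 3.15 V.

Unloaded: 3.48 V; loaded: 3.15 V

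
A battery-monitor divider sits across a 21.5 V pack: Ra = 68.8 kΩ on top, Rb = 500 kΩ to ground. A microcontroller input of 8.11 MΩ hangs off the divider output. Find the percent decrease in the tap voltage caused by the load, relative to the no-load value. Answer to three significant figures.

The divider's output (Thévenin) resistance is Ra‖Rb = 60.48 kΩ.
Fractional drop under load = R_th/(R_th + R_L) = 60.48 / (60.48 + 8110) = 0.007402.
So the output falls by 0.740 %.

0.740 %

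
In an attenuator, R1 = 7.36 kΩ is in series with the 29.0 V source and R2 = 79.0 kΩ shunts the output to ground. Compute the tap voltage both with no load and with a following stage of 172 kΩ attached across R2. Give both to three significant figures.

Open-circuit: V = 29.0 × 79.0/(7.36 + 79.0) = 26.5 V.
With the load, R2 becomes R2‖R_L = 54.14 kΩ, so V = 29.0 × 54.14/61.50 = 25.5 V.

Unloaded: 26.5 V; loaded: 25.5 V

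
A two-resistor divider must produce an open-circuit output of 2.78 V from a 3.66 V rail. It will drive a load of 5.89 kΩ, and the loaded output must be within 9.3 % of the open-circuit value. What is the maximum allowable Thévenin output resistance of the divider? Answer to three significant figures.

Loading drop = R_th/(R_th + R_L) ≤ 0.0930, so R_th ≤ R_L · ε/(1−ε) = 5.89 kΩ × 0.0930/0.9070 = 604 Ω.

R_th ≤ 604 Ω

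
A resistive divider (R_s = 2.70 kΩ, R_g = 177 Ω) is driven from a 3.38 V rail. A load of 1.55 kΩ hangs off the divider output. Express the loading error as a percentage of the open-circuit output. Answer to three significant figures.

The divider's output (Thévenin) resistance is R_s‖R_g = 166.1 Ω.
Fractional drop under load = R_th/(R_th + R_L) = 166.1 / (166.1 + 1550) = 0.09679.
So the output falls by 9.68 %.

9.68 %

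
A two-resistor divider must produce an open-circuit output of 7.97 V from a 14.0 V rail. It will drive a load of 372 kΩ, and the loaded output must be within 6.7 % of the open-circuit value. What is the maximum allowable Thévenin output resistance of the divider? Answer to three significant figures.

Loading drop = R_th/(R_th + R_L) ≤ 0.0670, so R_th ≤ R_L · ε/(1−ε) = 372 kΩ × 0.0670/0.9330 = 26.7 kΩ.
(Any R1, R2 with R2/(R1+R2) = 0.569 and R1‖R2 ≤ 26.7 kΩ will meet the spec.)

R_th ≤ 26.7 kΩ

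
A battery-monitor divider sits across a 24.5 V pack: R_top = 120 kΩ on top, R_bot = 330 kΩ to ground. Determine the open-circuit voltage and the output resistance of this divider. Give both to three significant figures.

V_th is the open-circuit tap voltage: 24.5 × 330/(120 + 330) = 18.0 V.
With the supply zeroed, R_top and R_bot appear in parallel from the tap: R_th = R_top‖R_bot = (120 × 330)/450.0 = 88.0 kΩ.

V_th = 18.0 V, R_th = 88.0 kΩ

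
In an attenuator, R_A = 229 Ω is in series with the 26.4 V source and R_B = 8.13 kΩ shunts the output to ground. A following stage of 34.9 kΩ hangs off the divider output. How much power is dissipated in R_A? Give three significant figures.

P ≈ 3.43 mW

Total resistance from the source is R_A + (R_B‖R_L) = 6823 Ω, so I = 26.4/6823 Ω = 3.869 mA.
P = I²·R_A = (3.869 mA)² × 229 Ω = 3.43 mW.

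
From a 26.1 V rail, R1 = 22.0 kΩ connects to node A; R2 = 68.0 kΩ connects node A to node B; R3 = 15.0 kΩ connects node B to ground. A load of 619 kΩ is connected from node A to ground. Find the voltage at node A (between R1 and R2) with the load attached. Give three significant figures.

Below node A the series string R2+R3 = 83.00 kΩ sits in parallel with the 619 kΩ load: 73.19 kΩ.
V_A = 26.1 × 73.19/(22.0 + 73.19) = 20.1 V.

V ≈ 20.1 V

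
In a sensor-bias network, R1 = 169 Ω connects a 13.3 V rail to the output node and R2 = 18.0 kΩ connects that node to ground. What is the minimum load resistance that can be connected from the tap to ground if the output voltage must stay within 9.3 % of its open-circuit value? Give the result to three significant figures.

Output resistance R_th = R1‖R2 = (169 × 18000)/18170 = 167.4 Ω.
The fractional drop is R_th/(R_th + R_L); requiring this ≤ 0.0930 gives R_L ≥ R_th(1/0.0930 − 1) = 167.4 × 9.753 = 1.63 kΩ.

R_L(min) ≈ 1.63 kΩ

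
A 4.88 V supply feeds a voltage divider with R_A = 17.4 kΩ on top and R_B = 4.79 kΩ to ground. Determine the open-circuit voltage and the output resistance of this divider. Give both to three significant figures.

V_th = 1.05 V, R_th = 3.76 kΩ

V_th is the open-circuit tap voltage: 4.88 × 4.79/(17.4 + 4.79) = 1.05 V.
With the supply zeroed, R_A and R_B appear in parallel from the tap: R_th = R_A‖R_B = (17.4 × 4.79)/22.19 = 3.76 kΩ.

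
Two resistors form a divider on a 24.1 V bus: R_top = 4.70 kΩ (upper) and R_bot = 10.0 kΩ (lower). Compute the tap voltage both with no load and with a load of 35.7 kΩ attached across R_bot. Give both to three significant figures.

Unloaded: 16.4 V; loaded: 15.0 V

Open-circuit: V = 24.1 × 10.0/(4.70 + 10.0) = 16.4 V.
With the load, R_bot becomes R_bot‖R_L = 7.812 kΩ, so V = 24.1 × 7.812/12.51 = 15.0 V.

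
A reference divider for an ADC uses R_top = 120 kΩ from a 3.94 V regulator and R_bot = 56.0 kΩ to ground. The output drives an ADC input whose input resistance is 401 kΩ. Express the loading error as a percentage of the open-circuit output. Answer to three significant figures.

8.69 %

The divider's output (Thévenin) resistance is R_top‖R_bot = 38.18 kΩ.
Fractional drop under load = R_th/(R_th + R_L) = 38.18 / (38.18 + 401) = 0.08694.
So the output falls by 8.69 %.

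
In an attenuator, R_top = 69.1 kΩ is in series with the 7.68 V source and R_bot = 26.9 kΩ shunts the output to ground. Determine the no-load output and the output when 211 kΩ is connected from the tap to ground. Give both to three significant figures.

Open-circuit: V = 7.68 × 26.9/(69.1 + 26.9) = 2.15 V.
With the load, R_bot becomes R_bot‖R_L = 23.86 kΩ, so V = 7.68 × 23.86/92.96 = 1.97 V.

Unloaded: 2.15 V; loaded: 1.97 V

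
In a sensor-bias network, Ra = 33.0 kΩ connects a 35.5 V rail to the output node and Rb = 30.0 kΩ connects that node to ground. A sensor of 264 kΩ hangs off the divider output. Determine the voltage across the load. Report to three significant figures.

The load sits in parallel with Rb: Rb‖R_L = (30.0 × 264) / (30.0 + 264) = 26.94 kΩ.
V_out = 35.5 × 26.94 / (33.0 + 26.94) = 35.5 × 26.94/59.94 = 16.0 V.
(Unloaded it would have been 16.9 V.)

V_out ≈ 16.0 V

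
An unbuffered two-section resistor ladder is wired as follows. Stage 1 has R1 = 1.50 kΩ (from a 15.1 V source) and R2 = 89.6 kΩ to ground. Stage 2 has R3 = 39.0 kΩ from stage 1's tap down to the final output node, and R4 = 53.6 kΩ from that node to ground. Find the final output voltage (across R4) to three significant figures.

V_out ≈ 8.46 V

Stage 2 presents R3+R4 = 92.60 kΩ as a load on stage 1's tap.
Stage 1's lower leg becomes R2‖(R3+R4) = 45.54 kΩ, so V_mid = 15.1 × 45.54/47.04 = 14.62 V.
Stage 2 is itself unloaded: V_out = V_mid × R4/(R3+R4) = 14.62 × 53.6/92.60 = 8.46 V.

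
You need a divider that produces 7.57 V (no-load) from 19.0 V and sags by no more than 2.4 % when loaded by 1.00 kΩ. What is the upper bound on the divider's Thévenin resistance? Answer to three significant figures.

Loading drop = R_th/(R_th + R_L) ≤ 0.0240, so R_th ≤ R_L · ε/(1−ε) = 1.00 kΩ × 0.0240/0.9760 = 24.6 Ω.
(Any R1, R2 with R2/(R1+R2) = 0.398 and R1‖R2 ≤ 24.6 Ω will meet the spec.)

R_th ≤ 24.6 Ω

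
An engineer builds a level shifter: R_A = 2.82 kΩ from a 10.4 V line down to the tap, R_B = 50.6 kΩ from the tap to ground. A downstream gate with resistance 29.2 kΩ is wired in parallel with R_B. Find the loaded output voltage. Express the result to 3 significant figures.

V_out ≈ 9.03 V

The load sits in parallel with R_B: R_B‖R_L = (50.6 × 29.2) / (50.6 + 29.2) = 18.52 kΩ.
V_out = 10.4 × 18.52 / (2.82 + 18.52) = 10.4 × 18.52/21.34 = 9.03 V.
(Unloaded it would have been 9.85 V.)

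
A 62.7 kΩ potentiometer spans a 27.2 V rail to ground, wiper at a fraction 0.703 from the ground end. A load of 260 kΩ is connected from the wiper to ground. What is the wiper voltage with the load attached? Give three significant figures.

V ≈ 18.2 V

The wiper splits the pot into (1−α)R = 18.62 kΩ above and αR = 44.08 kΩ below.
Lower section ‖ load = 37.69 kΩ.
V_wiper = 27.2 × 37.69/(18.62 + 37.69) = 18.2 V.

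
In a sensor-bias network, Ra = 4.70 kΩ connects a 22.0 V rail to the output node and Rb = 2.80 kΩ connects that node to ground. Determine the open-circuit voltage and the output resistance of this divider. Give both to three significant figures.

V_th = 8.21 V, R_th = 1.75 kΩ

V_th is the open-circuit tap voltage: 22.0 × 2.80/(4.70 + 2.80) = 8.21 V.
With the supply zeroed, Ra and Rb appear in parallel from the tap: R_th = Ra‖Rb = (4.70 × 2.80)/7.500 = 1.75 kΩ.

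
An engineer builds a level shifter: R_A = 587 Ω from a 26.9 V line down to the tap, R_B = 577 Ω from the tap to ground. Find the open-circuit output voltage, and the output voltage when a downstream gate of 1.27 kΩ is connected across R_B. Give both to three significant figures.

Open-circuit: V = 26.9 × 577/(587 + 577) = 13.3 V.
With the load, R_B becomes R_B‖R_L = 396.7 Ω, so V = 26.9 × 396.7/983.7 = 10.8 V.

Unloaded: 13.3 V; loaded: 10.8 V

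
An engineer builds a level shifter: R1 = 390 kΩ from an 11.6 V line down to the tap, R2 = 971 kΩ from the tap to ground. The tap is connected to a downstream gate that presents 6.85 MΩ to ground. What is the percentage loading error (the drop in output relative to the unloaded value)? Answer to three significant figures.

The divider's output (Thévenin) resistance is R1‖R2 = 278.2 kΩ.
Fractional drop under load = R_th/(R_th + R_L) = 278.2 / (278.2 + 6850) = 0.03903.
So the output falls by 3.90 %.

3.90 %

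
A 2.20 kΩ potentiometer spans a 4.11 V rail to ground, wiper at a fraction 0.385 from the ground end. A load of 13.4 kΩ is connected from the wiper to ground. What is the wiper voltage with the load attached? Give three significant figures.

V ≈ 1.52 V

The wiper splits the pot into (1−α)R = 1353 Ω above and αR = 847.0 Ω below.
Lower section ‖ load = 796.6 Ω.
V_wiper = 4.11 × 796.6/(1353 + 796.6) = 1.52 V.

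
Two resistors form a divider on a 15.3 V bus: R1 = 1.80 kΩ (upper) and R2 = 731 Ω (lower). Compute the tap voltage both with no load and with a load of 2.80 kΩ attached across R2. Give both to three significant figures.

Unloaded: 4.42 V; loaded: 3.73 V

Open-circuit: V = 15.3 × 731/(1800 + 731) = 4.42 V.
With the load, R2 becomes R2‖R_L = 579.7 Ω, so V = 15.3 × 579.7/2380 = 3.73 V.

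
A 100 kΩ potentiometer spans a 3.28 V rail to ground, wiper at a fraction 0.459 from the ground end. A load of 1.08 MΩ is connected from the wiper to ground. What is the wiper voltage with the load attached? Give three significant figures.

The wiper splits the pot into (1−α)R = 54.10 kΩ above and αR = 45.90 kΩ below.
Lower section ‖ load = 44.03 kΩ.
V_wiper = 3.28 × 44.03/(54.10 + 44.03) = 1.47 V.

V ≈ 1.47 V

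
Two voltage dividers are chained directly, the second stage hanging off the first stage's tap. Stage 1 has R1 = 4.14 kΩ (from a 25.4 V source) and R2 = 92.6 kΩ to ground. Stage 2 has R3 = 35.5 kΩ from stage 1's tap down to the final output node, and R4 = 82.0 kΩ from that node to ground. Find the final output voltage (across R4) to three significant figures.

Stage 2 presents R3+R4 = 117.5 kΩ as a load on stage 1's tap.
Stage 1's lower leg becomes R2‖(R3+R4) = 51.79 kΩ, so V_mid = 25.4 × 51.79/55.93 = 23.52 V.
Stage 2 is itself unloaded: V_out = V_mid × R4/(R3+R4) = 23.52 × 82.0/117.5 = 16.4 V.

V_out ≈ 16.4 V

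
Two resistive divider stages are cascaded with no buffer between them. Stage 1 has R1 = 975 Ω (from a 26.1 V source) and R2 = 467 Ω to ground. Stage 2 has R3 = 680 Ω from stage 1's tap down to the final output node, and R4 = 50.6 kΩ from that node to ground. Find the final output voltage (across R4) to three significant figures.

V_out ≈ 8.29 V

Stage 2 presents R3+R4 = 51280 Ω as a load on stage 1's tap.
Stage 1's lower leg becomes R2‖(R3+R4) = 462.8 Ω, so V_mid = 26.1 × 462.8/1438 = 8.401 V.
Stage 2 is itself unloaded: V_out = V_mid × R4/(R3+R4) = 8.401 × 50600/51280 = 8.29 V.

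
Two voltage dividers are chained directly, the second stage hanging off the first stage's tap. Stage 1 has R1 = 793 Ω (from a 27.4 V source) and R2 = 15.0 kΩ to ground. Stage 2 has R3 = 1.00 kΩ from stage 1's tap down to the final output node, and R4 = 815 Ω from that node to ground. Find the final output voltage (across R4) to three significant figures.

V_out ≈ 8.26 V

Stage 2 presents R3+R4 = 1815 Ω as a load on stage 1's tap.
Stage 1's lower leg becomes R2‖(R3+R4) = 1619 Ω, so V_mid = 27.4 × 1619/2412 = 18.39 V.
Stage 2 is itself unloaded: V_out = V_mid × R4/(R3+R4) = 18.39 × 815/1815 = 8.26 V.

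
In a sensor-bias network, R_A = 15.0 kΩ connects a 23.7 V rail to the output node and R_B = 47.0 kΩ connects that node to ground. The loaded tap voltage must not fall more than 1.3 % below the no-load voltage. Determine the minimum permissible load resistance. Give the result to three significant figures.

R_L(min) ≈ 863 kΩ

Output resistance R_th = R_A‖R_B = (15.0 × 47.0)/62.00 = 11.37 kΩ.
The fractional drop is R_th/(R_th + R_L); requiring this ≤ 0.0130 gives R_L ≥ R_th(1/0.0130 − 1) = 11.37 × 75.92 = 863 kΩ.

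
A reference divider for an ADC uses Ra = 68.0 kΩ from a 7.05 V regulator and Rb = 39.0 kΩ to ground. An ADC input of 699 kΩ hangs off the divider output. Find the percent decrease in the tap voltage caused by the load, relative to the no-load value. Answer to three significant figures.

The divider's output (Thévenin) resistance is Ra‖Rb = 24.79 kΩ.
Fractional drop under load = R_th/(R_th + R_L) = 24.79 / (24.79 + 699) = 0.03424.
So the output falls by 3.42 %.

3.42 %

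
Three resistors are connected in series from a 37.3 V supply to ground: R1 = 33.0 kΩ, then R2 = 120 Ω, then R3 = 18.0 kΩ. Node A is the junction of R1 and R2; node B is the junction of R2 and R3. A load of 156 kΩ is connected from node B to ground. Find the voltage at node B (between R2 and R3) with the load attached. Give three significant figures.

V ≈ 12.2 V

At node B, R3 is in parallel with the load: R3‖R_L = 16140 Ω.
Below node A the resistance is R2 + (R3‖R_L) = 16260 Ω, so V_A = 37.3 × 16260/49260 = 12.31 V.
Then V_B = V_A × (R3‖R_L)/(R2 + R3‖R_L) = 12.31 × 16140/16260 = 12.2 V.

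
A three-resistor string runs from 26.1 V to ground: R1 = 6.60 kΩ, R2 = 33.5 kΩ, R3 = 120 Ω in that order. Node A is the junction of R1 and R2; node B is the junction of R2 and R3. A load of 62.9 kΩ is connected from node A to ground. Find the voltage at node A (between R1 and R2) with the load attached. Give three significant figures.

Below node A the series string R2+R3 = 33620 Ω sits in parallel with the 62900 Ω load: 21910 Ω.
V_A = 26.1 × 21910/(6600 + 21910) = 20.1 V.

V ≈ 20.1 V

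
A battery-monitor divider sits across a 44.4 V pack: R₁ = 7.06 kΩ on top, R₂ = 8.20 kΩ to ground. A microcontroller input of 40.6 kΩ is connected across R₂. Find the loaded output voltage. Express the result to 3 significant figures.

V_out ≈ 21.8 V

The load sits in parallel with R₂: R₂‖R_L = (8.20 × 40.6) / (8.20 + 40.6) = 6.822 kΩ.
V_out = 44.4 × 6.822 / (7.06 + 6.822) = 44.4 × 6.822/13.88 = 21.8 V.
(Unloaded it would have been 23.9 V.)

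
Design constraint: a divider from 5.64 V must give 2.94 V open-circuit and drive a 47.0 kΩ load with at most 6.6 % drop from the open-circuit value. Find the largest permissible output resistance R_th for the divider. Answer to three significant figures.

R_th ≤ 3.32 kΩ

Loading drop = R_th/(R_th + R_L) ≤ 0.0660, so R_th ≤ R_L · ε/(1−ε) = 47.0 kΩ × 0.0660/0.9340 = 3.32 kΩ.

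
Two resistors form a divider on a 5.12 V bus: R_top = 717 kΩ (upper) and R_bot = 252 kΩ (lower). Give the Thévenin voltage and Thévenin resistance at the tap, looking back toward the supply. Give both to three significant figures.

V_th = 1.33 V, R_th = 186 kΩ

V_th is the open-circuit tap voltage: 5.12 × 252/(717 + 252) = 1.33 V.
With the supply zeroed, R_top and R_bot appear in parallel from the tap: R_th = R_top‖R_bot = (717 × 252)/969.0 = 186 kΩ.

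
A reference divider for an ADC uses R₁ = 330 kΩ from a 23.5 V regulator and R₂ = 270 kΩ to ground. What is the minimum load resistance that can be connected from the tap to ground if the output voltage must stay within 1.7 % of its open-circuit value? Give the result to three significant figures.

R_L(min) ≈ 8.59 MΩ

Output resistance R_th = R₁‖R₂ = (330 × 270)/600.0 = 148.5 kΩ.
The fractional drop is R_th/(R_th + R_L); requiring this ≤ 0.0170 gives R_L ≥ R_th(1/0.0170 − 1) = 148.5 × 57.82 = 8.59 MΩ.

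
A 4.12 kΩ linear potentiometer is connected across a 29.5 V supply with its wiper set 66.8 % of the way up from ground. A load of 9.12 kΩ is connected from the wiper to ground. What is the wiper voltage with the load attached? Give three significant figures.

V ≈ 17.9 V

The wiper splits the pot into (1−α)R = 1.368 kΩ above and αR = 2.752 kΩ below.
Lower section ‖ load = 2.114 kΩ.
V_wiper = 29.5 × 2.114/(1.368 + 2.114) = 17.9 V.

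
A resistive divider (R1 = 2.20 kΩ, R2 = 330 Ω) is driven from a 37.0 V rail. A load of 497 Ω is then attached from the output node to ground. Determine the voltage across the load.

V_out ≈ 3.06 V

The load sits in parallel with R2: R2‖R_L = (330 × 497) / (330 + 497) = 198.3 Ω.
V_out = 37.0 × 198.3 / (2200 + 198.3) = 37.0 × 198.3/2398 = 3.06 V.
(Unloaded it would have been 4.83 V.)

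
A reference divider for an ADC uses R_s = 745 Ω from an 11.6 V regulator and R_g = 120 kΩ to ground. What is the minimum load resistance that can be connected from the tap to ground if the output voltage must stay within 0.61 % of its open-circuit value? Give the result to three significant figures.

Output resistance R_th = R_s‖R_g = (745 × 120000)/120700 = 740.4 Ω.
The fractional drop is R_th/(R_th + R_L); requiring this ≤ 0.00610 gives R_L ≥ R_th(1/0.00610 − 1) = 740.4 × 162.9 = 121 kΩ.

R_L(min) ≈ 121 kΩ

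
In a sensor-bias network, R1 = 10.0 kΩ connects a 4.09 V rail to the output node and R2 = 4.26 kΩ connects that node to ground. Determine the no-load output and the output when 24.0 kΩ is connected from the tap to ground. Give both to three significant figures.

Open-circuit: V = 4.09 × 4.26/(10.0 + 4.26) = 1.22 V.
With the load, R2 becomes R2‖R_L = 3.618 kΩ, so V = 4.09 × 3.618/13.62 = 1.09 V.

Unloaded: 1.22 V; loaded: 1.09 V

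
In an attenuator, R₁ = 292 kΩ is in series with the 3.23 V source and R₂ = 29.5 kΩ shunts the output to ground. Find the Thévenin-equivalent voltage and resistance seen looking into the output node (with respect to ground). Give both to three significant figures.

V_th = 0.296 V, R_th = 26.8 kΩ

V_th is the open-circuit tap voltage: 3.23 × 29.5/(292 + 29.5) = 0.296 V.
With the supply zeroed, R₁ and R₂ appear in parallel from the tap: R_th = R₁‖R₂ = (292 × 29.5)/321.5 = 26.8 kΩ.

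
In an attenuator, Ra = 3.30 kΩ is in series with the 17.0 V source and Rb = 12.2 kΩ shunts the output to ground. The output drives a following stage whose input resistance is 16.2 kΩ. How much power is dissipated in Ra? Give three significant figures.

Total resistance from the source is Ra + (Rb‖R_L) = 10.26 kΩ, so I = 17.0/10.26 kΩ = 1.657 mA.
P = I²·Ra = (1.657 mA)² × 3.30 kΩ = 9.06 mW.

P ≈ 9.06 mW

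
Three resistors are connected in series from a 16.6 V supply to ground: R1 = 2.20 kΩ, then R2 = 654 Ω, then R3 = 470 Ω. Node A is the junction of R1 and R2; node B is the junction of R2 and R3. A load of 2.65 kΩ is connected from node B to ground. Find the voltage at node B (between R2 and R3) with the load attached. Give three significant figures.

At node B, R3 is in parallel with the load: R3‖R_L = 399.2 Ω.
Below node A the resistance is R2 + (R3‖R_L) = 1053 Ω, so V_A = 16.6 × 1053/3253 = 5.374 V.
Then V_B = V_A × (R3‖R_L)/(R2 + R3‖R_L) = 5.374 × 399.2/1053 = 2.04 V.

V ≈ 2.04 V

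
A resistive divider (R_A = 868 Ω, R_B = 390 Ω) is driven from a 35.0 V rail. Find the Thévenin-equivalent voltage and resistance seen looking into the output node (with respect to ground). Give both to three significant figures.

V_th = 10.9 V, R_th = 269 Ω

V_th is the open-circuit tap voltage: 35.0 × 390/(868 + 390) = 10.9 V.
With the supply zeroed, R_A and R_B appear in parallel from the tap: R_th = R_A‖R_B = (868 × 390)/1258 = 269 Ω.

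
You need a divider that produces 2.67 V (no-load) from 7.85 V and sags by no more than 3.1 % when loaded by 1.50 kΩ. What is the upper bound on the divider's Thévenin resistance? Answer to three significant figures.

Loading drop = R_th/(R_th + R_L) ≤ 0.0310, so R_th ≤ R_L · ε/(1−ε) = 1.50 kΩ × 0.0310/0.9690 = 48.0 Ω.
(Any R1, R2 with R2/(R1+R2) = 0.340 and R1‖R2 ≤ 48.0 Ω will meet the spec.)

R_th ≤ 48.0 Ω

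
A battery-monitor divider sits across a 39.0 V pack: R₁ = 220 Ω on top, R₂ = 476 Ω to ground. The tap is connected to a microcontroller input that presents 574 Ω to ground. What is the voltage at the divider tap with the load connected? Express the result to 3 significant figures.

The load sits in parallel with R₂: R₂‖R_L = (476 × 574) / (476 + 574) = 260.2 Ω.
V_out = 39.0 × 260.2 / (220 + 260.2) = 39.0 × 260.2/480.2 = 21.1 V.

V_out ≈ 21.1 V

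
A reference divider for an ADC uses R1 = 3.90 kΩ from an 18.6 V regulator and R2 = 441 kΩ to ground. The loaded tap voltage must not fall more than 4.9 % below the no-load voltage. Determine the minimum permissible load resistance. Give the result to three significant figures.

Output resistance R_th = R1‖R2 = (3.90 × 441)/444.9 = 3.866 kΩ.
The fractional drop is R_th/(R_th + R_L); requiring this ≤ 0.0490 gives R_L ≥ R_th(1/0.0490 − 1) = 3.866 × 19.41 = 75.0 kΩ.

R_L(min) ≈ 75.0 kΩ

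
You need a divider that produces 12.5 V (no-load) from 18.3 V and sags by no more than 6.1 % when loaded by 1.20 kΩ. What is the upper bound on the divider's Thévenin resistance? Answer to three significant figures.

R_th ≤ 78.0 Ω

Loading drop = R_th/(R_th + R_L) ≤ 0.0610, so R_th ≤ R_L · ε/(1−ε) = 1.20 kΩ × 0.0610/0.9390 = 78.0 Ω.
(Any R1, R2 with R2/(R1+R2) = 0.683 and R1‖R2 ≤ 78.0 Ω will meet the spec.)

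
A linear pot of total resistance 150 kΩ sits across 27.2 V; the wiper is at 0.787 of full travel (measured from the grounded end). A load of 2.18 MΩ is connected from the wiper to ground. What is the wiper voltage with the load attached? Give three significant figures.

The wiper splits the pot into (1−α)R = 31.95 kΩ above and αR = 118.0 kΩ below.
Lower section ‖ load = 112.0 kΩ.
V_wiper = 27.2 × 112.0/(31.95 + 112.0) = 21.2 V.

V ≈ 21.2 V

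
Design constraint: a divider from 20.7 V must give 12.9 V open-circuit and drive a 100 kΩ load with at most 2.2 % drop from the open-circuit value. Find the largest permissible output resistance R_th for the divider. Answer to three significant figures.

Loading drop = R_th/(R_th + R_L) ≤ 0.0220, so R_th ≤ R_L · ε/(1−ε) = 100 kΩ × 0.0220/0.9780 = 2.25 kΩ.

R_th ≤ 2.25 kΩ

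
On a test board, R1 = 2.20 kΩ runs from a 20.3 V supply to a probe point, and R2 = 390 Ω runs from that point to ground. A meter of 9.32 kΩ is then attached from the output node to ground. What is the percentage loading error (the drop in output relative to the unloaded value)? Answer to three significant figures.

3.43 %

The divider's output (Thévenin) resistance is R1‖R2 = 331.3 Ω.
Fractional drop under load = R_th/(R_th + R_L) = 331.3 / (331.3 + 9320) = 0.03432.
So the output falls by 3.43 %.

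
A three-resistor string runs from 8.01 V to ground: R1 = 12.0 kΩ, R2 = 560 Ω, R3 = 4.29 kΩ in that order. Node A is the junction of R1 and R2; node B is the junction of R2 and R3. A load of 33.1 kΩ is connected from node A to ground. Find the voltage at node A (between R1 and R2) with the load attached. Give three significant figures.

Below node A the series string R2+R3 = 4850 Ω sits in parallel with the 33100 Ω load: 4230 Ω.
V_A = 8.01 × 4230/(12000 + 4230) = 2.09 V.

V ≈ 2.09 V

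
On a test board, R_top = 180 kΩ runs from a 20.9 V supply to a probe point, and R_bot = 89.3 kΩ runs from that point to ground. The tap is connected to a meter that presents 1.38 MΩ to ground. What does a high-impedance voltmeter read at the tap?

V_out ≈ 6.64 V

The load sits in parallel with R_bot: R_bot‖R_L = (89.3 × 1380) / (89.3 + 1380) = 83.87 kΩ.
V_out = 20.9 × 83.87 / (180 + 83.87) = 20.9 × 83.87/263.9 = 6.64 V.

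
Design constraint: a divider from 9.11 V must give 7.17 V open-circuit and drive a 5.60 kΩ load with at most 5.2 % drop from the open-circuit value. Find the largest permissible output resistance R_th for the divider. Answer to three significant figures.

Loading drop = R_th/(R_th + R_L) ≤ 0.0520, so R_th ≤ R_L · ε/(1−ε) = 5.60 kΩ × 0.0520/0.9480 = 307 Ω.

R_th ≤ 307 Ω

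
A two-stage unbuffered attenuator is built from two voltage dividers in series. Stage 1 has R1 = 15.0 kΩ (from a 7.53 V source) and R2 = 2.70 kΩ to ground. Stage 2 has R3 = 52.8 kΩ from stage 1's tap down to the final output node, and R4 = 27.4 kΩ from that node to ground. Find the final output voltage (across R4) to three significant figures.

Stage 2 presents R3+R4 = 80.20 kΩ as a load on stage 1's tap.
Stage 1's lower leg becomes R2‖(R3+R4) = 2.612 kΩ, so V_mid = 7.53 × 2.612/17.61 = 1.117 V.
Stage 2 is itself unloaded: V_out = V_mid × R4/(R3+R4) = 1.117 × 27.4/80.20 = 0.382 V.

V_out ≈ 0.382 V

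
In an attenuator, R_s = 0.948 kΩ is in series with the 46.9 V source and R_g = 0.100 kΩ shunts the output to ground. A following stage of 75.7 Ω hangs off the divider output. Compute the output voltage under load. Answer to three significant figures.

V_out ≈ 2.04 V

The load sits in parallel with R_g: R_g‖R_L = (100 × 75.7) / (100 + 75.7) = 43.08 Ω.
V_out = 46.9 × 43.08 / (948 + 43.08) = 46.9 × 43.08/991.1 = 2.04 V.
(Unloaded it would have been 4.48 V.)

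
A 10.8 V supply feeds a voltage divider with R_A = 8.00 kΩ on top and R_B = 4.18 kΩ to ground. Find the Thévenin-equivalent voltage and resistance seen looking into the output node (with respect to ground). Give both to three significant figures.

V_th is the open-circuit tap voltage: 10.8 × 4.18/(8.00 + 4.18) = 3.71 V.
With the supply zeroed, R_A and R_B appear in parallel from the tap: R_th = R_A‖R_B = (8.00 × 4.18)/12.18 = 2.75 kΩ.

V_th = 3.71 V, R_th = 2.75 kΩ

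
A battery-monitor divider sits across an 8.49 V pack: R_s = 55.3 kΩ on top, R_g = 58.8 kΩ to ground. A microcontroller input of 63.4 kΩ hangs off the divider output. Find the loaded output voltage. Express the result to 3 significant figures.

V_out ≈ 3.02 V

The load sits in parallel with R_g: R_g‖R_L = (58.8 × 63.4) / (58.8 + 63.4) = 30.51 kΩ.
V_out = 8.49 × 30.51 / (55.3 + 30.51) = 8.49 × 30.51/85.81 = 3.02 V.
(Unloaded it would have been 4.38 V.)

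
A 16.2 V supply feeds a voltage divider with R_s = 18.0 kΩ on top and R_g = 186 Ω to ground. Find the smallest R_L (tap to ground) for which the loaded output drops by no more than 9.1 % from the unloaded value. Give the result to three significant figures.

R_L(min) ≈ 1.84 kΩ

Output resistance R_th = R_s‖R_g = (18000 × 186)/18190 = 184.1 Ω.
The fractional drop is R_th/(R_th + R_L); requiring this ≤ 0.0910 gives R_L ≥ R_th(1/0.0910 − 1) = 184.1 × 9.989 = 1.84 kΩ.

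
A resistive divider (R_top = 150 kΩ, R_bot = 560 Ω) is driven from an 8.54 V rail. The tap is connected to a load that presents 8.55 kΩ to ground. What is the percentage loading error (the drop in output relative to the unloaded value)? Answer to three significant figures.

6.13 %

The divider's output (Thévenin) resistance is R_top‖R_bot = 557.9 Ω.
Fractional drop under load = R_th/(R_th + R_L) = 557.9 / (557.9 + 8550) = 0.06126.
So the output falls by 6.13 %.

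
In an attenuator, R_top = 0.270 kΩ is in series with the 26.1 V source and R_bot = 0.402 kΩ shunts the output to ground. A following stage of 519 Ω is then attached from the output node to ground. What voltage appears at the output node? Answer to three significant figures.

V_out ≈ 11.9 V

The load sits in parallel with R_bot: R_bot‖R_L = (402 × 519) / (402 + 519) = 226.5 Ω.
V_out = 26.1 × 226.5 / (270 + 226.5) = 26.1 × 226.5/496.5 = 11.9 V.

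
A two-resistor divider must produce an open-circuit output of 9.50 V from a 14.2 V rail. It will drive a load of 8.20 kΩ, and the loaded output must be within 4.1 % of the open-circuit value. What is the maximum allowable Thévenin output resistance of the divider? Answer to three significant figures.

Loading drop = R_th/(R_th + R_L) ≤ 0.0410, so R_th ≤ R_L · ε/(1−ε) = 8.20 kΩ × 0.0410/0.9590 = 351 Ω.

R_th ≤ 351 Ω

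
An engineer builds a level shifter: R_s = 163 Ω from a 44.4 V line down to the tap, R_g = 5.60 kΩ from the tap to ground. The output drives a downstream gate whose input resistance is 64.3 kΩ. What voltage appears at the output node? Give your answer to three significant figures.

V_out ≈ 43.0 V

The load sits in parallel with R_g: R_g‖R_L = (5600 × 64300) / (5600 + 64300) = 5151 Ω.
V_out = 44.4 × 5151 / (163 + 5151) = 44.4 × 5151/5314 = 43.0 V.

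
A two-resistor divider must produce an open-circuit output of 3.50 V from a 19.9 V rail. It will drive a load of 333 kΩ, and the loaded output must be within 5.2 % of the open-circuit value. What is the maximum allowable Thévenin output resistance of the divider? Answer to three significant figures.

R_th ≤ 18.3 kΩ

Loading drop = R_th/(R_th + R_L) ≤ 0.0520, so R_th ≤ R_L · ε/(1−ε) = 333 kΩ × 0.0520/0.9480 = 18.3 kΩ.
(Any R1, R2 with R2/(R1+R2) = 0.176 and R1‖R2 ≤ 18.3 kΩ will meet the spec.)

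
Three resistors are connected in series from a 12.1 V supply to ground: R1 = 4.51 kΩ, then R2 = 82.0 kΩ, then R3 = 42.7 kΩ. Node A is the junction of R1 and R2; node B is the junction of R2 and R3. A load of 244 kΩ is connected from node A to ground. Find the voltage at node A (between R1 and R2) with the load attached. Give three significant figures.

Below node A the series string R2+R3 = 124.7 kΩ sits in parallel with the 244 kΩ load: 82.52 kΩ.
V_A = 12.1 × 82.52/(4.51 + 82.52) = 11.5 V.

V ≈ 11.5 V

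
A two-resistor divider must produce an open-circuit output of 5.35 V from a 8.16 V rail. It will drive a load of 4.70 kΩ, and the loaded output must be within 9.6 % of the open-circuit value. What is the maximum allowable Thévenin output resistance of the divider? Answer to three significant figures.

R_th ≤ 499 Ω

Loading drop = R_th/(R_th + R_L) ≤ 0.0960, so R_th ≤ R_L · ε/(1−ε) = 4.70 kΩ × 0.0960/0.9040 = 499 Ω.
(Any R1, R2 with R2/(R1+R2) = 0.656 and R1‖R2 ≤ 499 Ω will meet the spec.)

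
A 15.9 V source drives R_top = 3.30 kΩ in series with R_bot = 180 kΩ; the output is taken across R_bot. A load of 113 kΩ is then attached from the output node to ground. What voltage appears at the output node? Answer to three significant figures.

The load sits in parallel with R_bot: R_bot‖R_L = (180 × 113) / (180 + 113) = 69.42 kΩ.
V_out = 15.9 × 69.42 / (3.30 + 69.42) = 15.9 × 69.42/72.72 = 15.2 V.

V_out ≈ 15.2 V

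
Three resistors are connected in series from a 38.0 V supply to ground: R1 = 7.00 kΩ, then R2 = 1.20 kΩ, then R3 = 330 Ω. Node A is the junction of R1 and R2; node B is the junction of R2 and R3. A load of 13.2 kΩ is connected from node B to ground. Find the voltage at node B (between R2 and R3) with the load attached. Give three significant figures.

At node B, R3 is in parallel with the load: R3‖R_L = 322.0 Ω.
Below node A the resistance is R2 + (R3‖R_L) = 1522 Ω, so V_A = 38.0 × 1522/8522 = 6.786 V.
Then V_B = V_A × (R3‖R_L)/(R2 + R3‖R_L) = 6.786 × 322.0/1522 = 1.44 V.

V ≈ 1.44 V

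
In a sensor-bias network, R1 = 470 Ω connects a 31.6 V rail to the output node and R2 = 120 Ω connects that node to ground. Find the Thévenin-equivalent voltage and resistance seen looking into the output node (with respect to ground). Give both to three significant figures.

V_th is the open-circuit tap voltage: 31.6 × 120/(470 + 120) = 6.43 V.
With the supply zeroed, R1 and R2 appear in parallel from the tap: R_th = R1‖R2 = (470 × 120)/590.0 = 95.6 Ω.

V_th = 6.43 V, R_th = 95.6 Ω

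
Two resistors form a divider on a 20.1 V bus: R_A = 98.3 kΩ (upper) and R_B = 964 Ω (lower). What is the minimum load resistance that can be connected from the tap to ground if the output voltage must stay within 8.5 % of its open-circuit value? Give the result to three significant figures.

R_L(min) ≈ 10.3 kΩ

Output resistance R_th = R_A‖R_B = (98300 × 964)/99260 = 954.6 Ω.
The fractional drop is R_th/(R_th + R_L); requiring this ≤ 0.0850 gives R_L ≥ R_th(1/0.0850 − 1) = 954.6 × 10.76 = 10.3 kΩ.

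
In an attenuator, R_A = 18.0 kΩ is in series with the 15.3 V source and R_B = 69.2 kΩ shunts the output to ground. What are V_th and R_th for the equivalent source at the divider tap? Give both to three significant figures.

V_th is the open-circuit tap voltage: 15.3 × 69.2/(18.0 + 69.2) = 12.1 V.
With the supply zeroed, R_A and R_B appear in parallel from the tap: R_th = R_A‖R_B = (18.0 × 69.2)/87.20 = 14.3 kΩ.

V_th = 12.1 V, R_th = 14.3 kΩ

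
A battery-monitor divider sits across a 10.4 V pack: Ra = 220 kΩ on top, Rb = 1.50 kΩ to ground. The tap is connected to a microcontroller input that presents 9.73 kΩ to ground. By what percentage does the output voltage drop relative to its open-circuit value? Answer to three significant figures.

13.3 %

Unloaded V = 10.4 × 1.50/221.5 = 0.070429 V.
Loaded: Rb‖R_L = 1.300 kΩ, giving V = 10.4 × 1.300/221.3 = 0.061077 V.
Drop = (0.070429 − 0.061077) / 0.070429 = 13.3 %.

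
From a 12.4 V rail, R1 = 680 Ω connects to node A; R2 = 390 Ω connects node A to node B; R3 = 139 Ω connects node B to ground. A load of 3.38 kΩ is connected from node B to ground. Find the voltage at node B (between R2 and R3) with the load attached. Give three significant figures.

At node B, R3 is in parallel with the load: R3‖R_L = 133.5 Ω.
Below node A the resistance is R2 + (R3‖R_L) = 523.5 Ω, so V_A = 12.4 × 523.5/1204 = 5.394 V.
Then V_B = V_A × (R3‖R_L)/(R2 + R3‖R_L) = 5.394 × 133.5/523.5 = 1.38 V.

V ≈ 1.38 V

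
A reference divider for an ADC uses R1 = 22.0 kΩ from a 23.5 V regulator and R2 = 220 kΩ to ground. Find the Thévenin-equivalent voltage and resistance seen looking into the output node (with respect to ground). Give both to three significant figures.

V_th is the open-circuit tap voltage: 23.5 × 220/(22.0 + 220) = 21.4 V.
With the supply zeroed, R1 and R2 appear in parallel from the tap: R_th = R1‖R2 = (22.0 × 220)/242.0 = 20.0 kΩ.

V_th = 21.4 V, R_th = 20.0 kΩ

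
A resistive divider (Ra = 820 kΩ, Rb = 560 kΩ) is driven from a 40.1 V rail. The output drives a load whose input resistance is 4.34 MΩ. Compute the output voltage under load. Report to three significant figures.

V_out ≈ 15.1 V

The load sits in parallel with Rb: Rb‖R_L = (560 × 4340) / (560 + 4340) = 496.0 kΩ.
V_out = 40.1 × 496.0 / (820 + 496.0) = 40.1 × 496.0/1316 = 15.1 V.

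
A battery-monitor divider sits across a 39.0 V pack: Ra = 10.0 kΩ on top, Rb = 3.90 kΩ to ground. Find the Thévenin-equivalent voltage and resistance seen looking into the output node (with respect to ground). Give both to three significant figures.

V_th is the open-circuit tap voltage: 39.0 × 3.90/(10.0 + 3.90) = 10.9 V.
With the supply zeroed, Ra and Rb appear in parallel from the tap: R_th = Ra‖Rb = (10.0 × 3.90)/13.90 = 2.81 kΩ.

V_th = 10.9 V, R_th = 2.81 kΩ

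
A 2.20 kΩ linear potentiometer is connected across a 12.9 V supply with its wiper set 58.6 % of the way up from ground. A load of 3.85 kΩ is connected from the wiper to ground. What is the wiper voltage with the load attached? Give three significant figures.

V ≈ 6.64 V

The wiper splits the pot into (1−α)R = 910.8 Ω above and αR = 1289 Ω below.
Lower section ‖ load = 965.8 Ω.
V_wiper = 12.9 × 965.8/(910.8 + 965.8) = 6.64 V.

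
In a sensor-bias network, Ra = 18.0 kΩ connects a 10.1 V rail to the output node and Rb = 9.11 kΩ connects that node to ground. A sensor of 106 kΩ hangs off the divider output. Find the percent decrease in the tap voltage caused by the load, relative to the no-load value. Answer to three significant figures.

The divider's output (Thévenin) resistance is Ra‖Rb = 6.049 kΩ.
Fractional drop under load = R_th/(R_th + R_L) = 6.049 / (6.049 + 106) = 0.05398.
So the output falls by 5.40 %.

5.40 %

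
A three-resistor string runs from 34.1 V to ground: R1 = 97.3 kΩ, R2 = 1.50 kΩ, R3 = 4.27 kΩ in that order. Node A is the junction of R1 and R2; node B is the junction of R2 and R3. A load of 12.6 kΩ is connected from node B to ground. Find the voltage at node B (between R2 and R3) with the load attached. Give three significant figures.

At node B, R3 is in parallel with the load: R3‖R_L = 3.189 kΩ.
Below node A the resistance is R2 + (R3‖R_L) = 4.689 kΩ, so V_A = 34.1 × 4.689/102.0 = 1.568 V.
Then V_B = V_A × (R3‖R_L)/(R2 + R3‖R_L) = 1.568 × 3.189/4.689 = 1.07 V.

V ≈ 1.07 V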